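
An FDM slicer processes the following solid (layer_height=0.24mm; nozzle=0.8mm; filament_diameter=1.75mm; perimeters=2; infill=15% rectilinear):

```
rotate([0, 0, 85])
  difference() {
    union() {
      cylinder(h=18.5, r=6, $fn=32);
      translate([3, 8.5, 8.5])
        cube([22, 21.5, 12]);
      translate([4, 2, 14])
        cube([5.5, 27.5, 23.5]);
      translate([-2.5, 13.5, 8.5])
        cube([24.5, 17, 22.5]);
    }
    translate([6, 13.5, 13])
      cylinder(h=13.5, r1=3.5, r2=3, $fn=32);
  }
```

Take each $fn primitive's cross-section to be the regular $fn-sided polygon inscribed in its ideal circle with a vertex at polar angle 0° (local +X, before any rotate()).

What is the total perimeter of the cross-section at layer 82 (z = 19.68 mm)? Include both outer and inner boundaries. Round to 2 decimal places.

129.61 mm

At z = 19.68 mm: the cylinder does not reach this height (z outside [0, 18.5]); the cube at (3, 8.5) is present — its section is the full 22×21.5 rectangle (perimeter 87.00 mm); the cube at (4, 2) (footprint 5.5×27.5) is included at this height (perimeter 66.00 mm); the cube at (-2.5, 13.5) is present — its section is the full 24.5×17 rectangle (perimeter 83.00 mm); Taking the union: the regions partially overlap (shared area 429.00 mm²), so the edge portions inside another operand are dropped and the merged outline is re-measured after clipping — boundary = 112.00 mm; the cone at (6, 13.5) contributes a regular 32-gon of circumradius 3.253 (interpolated between r1=3.5 and r2=3 at t=0.495) (perimeter = 2·32·3.253·sin(180°/32) = 20.40 mm); Subtracting the remaining from the first: starting from the result so far, the cone at (6, 13.5) partially overlaps it — only the 32.82 mm² overlap (of its 33.02 mm²) is removed, clipping the outline — boundary = 129.61 mm; (whole slice rotated 85° about Z — lengths, areas and connectivity unchanged). Overall, the cross-section is a single solid region. Total boundary length (outer) = 129.61 mm.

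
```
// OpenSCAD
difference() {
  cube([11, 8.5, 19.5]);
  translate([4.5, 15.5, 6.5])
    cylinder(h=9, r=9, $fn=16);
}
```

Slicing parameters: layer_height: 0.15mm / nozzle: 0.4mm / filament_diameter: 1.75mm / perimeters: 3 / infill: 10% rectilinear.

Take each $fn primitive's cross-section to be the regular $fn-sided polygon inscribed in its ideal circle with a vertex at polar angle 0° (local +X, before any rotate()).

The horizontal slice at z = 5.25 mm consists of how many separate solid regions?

1

At z = 5.25 mm: the 11×8.5 cube contributes its full rectangle; the cylinder at (4.5, 15.5) does not reach this height (z outside [6.5, 15.5]); Subtracting the remaining from the first: none of the subtracted shapes is present at this height, so the 11×8.5 cube is unchanged — 1 connected region. The result has 1 disconnected region.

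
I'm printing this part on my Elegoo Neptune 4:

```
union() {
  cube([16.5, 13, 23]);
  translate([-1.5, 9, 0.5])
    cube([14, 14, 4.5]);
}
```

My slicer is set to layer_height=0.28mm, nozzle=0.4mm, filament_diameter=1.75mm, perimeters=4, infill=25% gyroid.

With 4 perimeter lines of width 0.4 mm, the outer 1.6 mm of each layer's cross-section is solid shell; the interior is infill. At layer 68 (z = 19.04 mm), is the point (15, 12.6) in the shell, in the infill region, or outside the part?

At z = 19.04 mm: the 16.5×13 cube contributes its full rectangle; the cube at (-1.5, 9) is not intersected at this z (z outside [0.5, 5]); Combining (union): only the 16.5×13 cube is present, so the union is just that shape — 1 connected region. Overall, the cross-section is a single solid region. The nearest boundary edge runs (16.50, 13.00)→(0.00, 13.00); distance from the point to it = 0.40 mm. The point is inside the cross-section, 0.40 mm from the nearest boundary — within the 1.6 mm shell band (4 × 0.4).

shell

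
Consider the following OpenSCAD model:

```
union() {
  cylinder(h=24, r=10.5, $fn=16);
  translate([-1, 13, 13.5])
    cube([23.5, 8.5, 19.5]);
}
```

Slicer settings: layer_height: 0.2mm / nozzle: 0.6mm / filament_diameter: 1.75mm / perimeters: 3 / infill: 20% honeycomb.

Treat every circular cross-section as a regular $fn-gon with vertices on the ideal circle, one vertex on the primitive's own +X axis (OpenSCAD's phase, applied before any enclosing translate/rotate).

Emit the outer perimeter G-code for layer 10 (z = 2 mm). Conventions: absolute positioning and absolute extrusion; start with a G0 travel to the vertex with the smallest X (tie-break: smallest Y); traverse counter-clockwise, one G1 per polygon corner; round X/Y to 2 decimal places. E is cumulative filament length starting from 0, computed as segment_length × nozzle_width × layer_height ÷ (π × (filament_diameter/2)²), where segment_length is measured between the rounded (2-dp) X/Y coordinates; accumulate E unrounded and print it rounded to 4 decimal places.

At z = 2 mm: the r=10.5 cylinder gives a regular 16-gon of circumradius 10.5 (constant along its height); the cube at (-1, 13) is absent (z outside [13.5, 33]); Merging all regions: only the r=10.5 cylinder is present, so the union is just that shape — 1 connected region. The outline is a single polygon with 16 vertices. Extrusion per mm of travel: 0.6 × 0.2 / (π × 0.875²) = 0.049890. Accumulating E over each segment gives final E = 3.2698.

G0 X-10.50 Y0.00 Z2.00
G1 X-9.70 Y-4.02 E0.2045
G1 X-7.42 Y-7.42 E0.4087
G1 X-4.02 Y-9.70 E0.6130
G1 X0.00 Y-10.50 E0.8175
G1 X4.02 Y-9.70 E1.0219
G1 X7.42 Y-7.42 E1.2262
G1 X9.70 Y-4.02 E1.4304
G1 X10.50 Y0.00 E1.6349
G1 X9.70 Y4.02 E1.8394
G1 X7.42 Y7.42 E2.0436
G1 X4.02 Y9.70 E2.2479
G1 X0.00 Y10.50 E2.4524
G1 X-4.02 Y9.70 E2.6569
G1 X-7.42 Y7.42 E2.8611
G1 X-9.70 Y4.02 E3.0653
G1 X-10.50 Y0.00 E3.2698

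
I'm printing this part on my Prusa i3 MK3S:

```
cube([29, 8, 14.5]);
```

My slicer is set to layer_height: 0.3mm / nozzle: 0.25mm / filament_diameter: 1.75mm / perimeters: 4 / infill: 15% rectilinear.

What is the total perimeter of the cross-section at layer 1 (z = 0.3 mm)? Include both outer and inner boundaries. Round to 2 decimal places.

74.00 mm

At z = 0.3 mm: the cube (footprint 29×8) is included at this height (perimeter 74.00 mm). Overall, the cross-section is a single solid region. Total boundary length (outer) = 74.00 mm.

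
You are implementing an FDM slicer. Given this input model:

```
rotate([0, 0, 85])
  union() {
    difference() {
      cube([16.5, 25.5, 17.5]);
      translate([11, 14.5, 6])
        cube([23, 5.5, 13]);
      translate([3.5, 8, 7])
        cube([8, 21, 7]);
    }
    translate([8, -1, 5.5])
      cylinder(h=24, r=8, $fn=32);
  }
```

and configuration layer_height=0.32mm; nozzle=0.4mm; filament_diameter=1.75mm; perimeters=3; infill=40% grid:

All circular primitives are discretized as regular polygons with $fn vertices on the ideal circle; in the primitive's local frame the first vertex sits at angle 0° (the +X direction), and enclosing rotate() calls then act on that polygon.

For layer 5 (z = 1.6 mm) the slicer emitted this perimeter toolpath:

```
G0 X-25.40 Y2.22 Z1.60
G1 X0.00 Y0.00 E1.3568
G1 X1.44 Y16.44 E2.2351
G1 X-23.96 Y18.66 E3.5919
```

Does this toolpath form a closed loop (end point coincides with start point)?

Start point (G0): (-25.40, 2.22). End point (last G1): the path does not return to the start — open.

no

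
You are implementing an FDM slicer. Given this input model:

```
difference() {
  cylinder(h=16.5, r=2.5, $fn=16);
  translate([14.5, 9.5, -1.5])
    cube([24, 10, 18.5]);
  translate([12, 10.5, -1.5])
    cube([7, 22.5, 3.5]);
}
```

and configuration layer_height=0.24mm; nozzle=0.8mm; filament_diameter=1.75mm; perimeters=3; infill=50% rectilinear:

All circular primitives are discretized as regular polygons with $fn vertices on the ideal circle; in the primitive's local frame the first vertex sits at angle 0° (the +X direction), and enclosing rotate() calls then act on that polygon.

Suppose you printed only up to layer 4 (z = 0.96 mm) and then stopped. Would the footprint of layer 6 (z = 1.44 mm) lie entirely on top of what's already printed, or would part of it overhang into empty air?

entirely on top

Compare the two slices. At z = 0.96: the r=2.5 cylinder contributes a regular 16-gon of circumradius 2.5 (area = (16/2)·2.500²·sin(360°/16) = 19.13 mm²); the cube at (14.5, 9.5) (footprint 24×10) is included at this height (area 240.00 mm²); the cube at (12, 10.5) is present — its section is the full 7×22.5 rectangle (area 157.50 mm²); Subtracting the remaining from the first: starting from the r=2.5 cylinder (19.13 mm²), the 24×10 cube at (14.5, 9.5) misses the remaining region (no effect); the 7×22.5 cube at (12, 10.5) misses the remaining region (no effect) — area = 19.13 mm². At z = 1.44: the cylinder: section is a regular 16-gon, circumradius r=2.5 (area = (16/2)·2.500²·sin(360°/16) = 19.13 mm²); the cube at (14.5, 9.5) is present — its section is the full 24×10 rectangle (area 240.00 mm²); the cube at (12, 10.5) is present — its section is the full 7×22.5 rectangle (area 157.50 mm²); Subtracting the remaining from the first: starting from the r=2.5 cylinder (19.13 mm²), the 24×10 cube at (14.5, 9.5) misses the remaining region (no effect); the 7×22.5 cube at (12, 10.5) misses the remaining region (no effect) — area = 19.13 mm². Checking containment: the cross-section at z = 1.44 is a subset of the cross-section at z = 0.96.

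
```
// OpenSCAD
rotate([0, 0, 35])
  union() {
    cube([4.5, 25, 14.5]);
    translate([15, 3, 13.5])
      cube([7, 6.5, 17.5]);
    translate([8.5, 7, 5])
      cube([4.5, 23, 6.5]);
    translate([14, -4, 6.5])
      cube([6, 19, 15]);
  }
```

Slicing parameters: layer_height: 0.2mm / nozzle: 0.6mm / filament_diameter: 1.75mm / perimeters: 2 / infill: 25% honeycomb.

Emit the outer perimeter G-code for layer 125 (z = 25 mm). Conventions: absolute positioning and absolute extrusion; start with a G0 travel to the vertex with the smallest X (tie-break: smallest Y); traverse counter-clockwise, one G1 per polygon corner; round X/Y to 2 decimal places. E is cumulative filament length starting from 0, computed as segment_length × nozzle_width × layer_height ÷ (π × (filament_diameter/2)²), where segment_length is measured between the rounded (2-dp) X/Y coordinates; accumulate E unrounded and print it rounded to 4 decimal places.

G0 X6.84 Y16.39 Z25.00
G1 X10.57 Y11.06 E0.3246
G1 X16.30 Y15.08 E0.6738
G1 X12.57 Y20.40 E0.9979
G1 X6.84 Y16.39 E1.3468

At z = 25 mm: the cube is not intersected at this z (z outside [0, 14.5]); the cube at (15, 3) (footprint 7×6.5) is included at this height; the cube at (8.5, 7) is absent (z outside [5, 11.5]); the cube at (14, -4) is absent (z outside [6.5, 21.5]); Combining (union): only the 7×6.5 cube at (15, 3) is present, so the union is just that shape — 1 connected region; (whole slice rotated 35° about Z — lengths, areas and connectivity unchanged). The outline is a single polygon with 4 vertices. Extrusion per mm of travel: 0.6 × 0.2 / (π × 0.875²) = 0.049890. Accumulating E over each segment gives final E = 1.3468.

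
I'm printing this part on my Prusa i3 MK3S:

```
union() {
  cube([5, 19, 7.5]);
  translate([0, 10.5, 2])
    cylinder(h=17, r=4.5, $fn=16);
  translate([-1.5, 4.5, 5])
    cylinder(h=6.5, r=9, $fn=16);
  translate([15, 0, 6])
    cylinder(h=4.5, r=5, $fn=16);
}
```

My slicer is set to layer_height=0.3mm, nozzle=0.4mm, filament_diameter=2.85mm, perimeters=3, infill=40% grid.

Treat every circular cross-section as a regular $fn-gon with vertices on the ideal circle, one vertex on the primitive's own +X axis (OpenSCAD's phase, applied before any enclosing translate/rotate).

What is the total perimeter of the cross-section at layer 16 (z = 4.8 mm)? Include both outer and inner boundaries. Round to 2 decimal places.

53.05 mm

At z = 4.8 mm: the 5×19 cube contributes its full rectangle (perimeter 48.00 mm); the cylinder at (0, 10.5): section is a regular 16-gon, circumradius r=4.5 (perimeter = 2·16·4.500·sin(180°/16) = 28.09 mm); the cylinder at (-1.5, 4.5) is absent (z outside [5, 11.5]); the cylinder at (15, 0) is not intersected at this z (z outside [6, 10.5]); Combining (union): the regions partially overlap (shared area 31.00 mm²), so the edge portions inside another operand are dropped and the merged outline is re-measured after clipping — boundary = 53.05 mm. Overall, the cross-section is a single solid region. Total boundary length (outer) = 53.05 mm.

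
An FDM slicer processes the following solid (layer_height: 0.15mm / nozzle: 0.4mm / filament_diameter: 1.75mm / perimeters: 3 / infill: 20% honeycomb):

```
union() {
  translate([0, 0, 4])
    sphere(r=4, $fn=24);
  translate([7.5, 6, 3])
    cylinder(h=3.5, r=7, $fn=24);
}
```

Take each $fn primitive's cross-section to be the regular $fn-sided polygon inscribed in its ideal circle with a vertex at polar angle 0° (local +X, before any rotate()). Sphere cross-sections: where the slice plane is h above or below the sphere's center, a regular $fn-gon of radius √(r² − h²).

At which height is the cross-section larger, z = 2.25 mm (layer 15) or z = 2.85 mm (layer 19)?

layer 19 (z = 2.85 mm)

Layer 15 (z = 2.25): the r=4 sphere slices to a regular 24-gon of circumradius 3.597 (√(r²−h²) with h=1.75 from center) (area = (24/2)·3.597²·sin(360°/24) = 40.18 mm²); the cylinder at (7.5, 6) is not intersected at this z (z outside [3, 6.5]); Taking the union: only the r=4 sphere is present, so the union is just that shape — area = 40.18 mm². So its area = 40.18 mm². Layer 19 (z = 2.85): the sphere: section is a regular 24-gon, circumradius = √(r²−h²) = √(4²−1.15²) = 3.831 (area = (24/2)·3.831²·sin(360°/24) = 45.59 mm²); the cylinder at (7.5, 6) does not reach this height (z outside [3, 6.5]); Taking the union: only the r=4 sphere is present, so the union is just that shape — area = 45.59 mm². So its area = 45.59 mm². Layer 19 is larger (45.59 vs 40.18 mm²).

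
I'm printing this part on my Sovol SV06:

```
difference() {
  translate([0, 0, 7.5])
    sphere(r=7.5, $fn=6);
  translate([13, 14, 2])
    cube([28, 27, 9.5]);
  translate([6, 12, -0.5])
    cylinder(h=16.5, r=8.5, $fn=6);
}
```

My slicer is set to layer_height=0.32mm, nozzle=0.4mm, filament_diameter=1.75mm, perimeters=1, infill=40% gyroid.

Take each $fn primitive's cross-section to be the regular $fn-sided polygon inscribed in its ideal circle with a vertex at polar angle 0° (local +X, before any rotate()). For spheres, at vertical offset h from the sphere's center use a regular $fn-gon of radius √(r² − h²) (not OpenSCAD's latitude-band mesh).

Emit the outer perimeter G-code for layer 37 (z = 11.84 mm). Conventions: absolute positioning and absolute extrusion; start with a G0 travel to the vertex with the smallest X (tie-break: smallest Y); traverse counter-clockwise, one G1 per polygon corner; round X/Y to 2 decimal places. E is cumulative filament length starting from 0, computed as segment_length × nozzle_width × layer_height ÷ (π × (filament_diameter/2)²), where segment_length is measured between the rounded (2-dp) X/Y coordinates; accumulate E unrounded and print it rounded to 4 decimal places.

At z = 11.84 mm: the r=7.5 sphere slices to a regular 6-gon of circumradius 6.117 (√(r²−h²) with h=4.34 from center); the cube at (13, 14) does not reach this height (z outside [2, 11.5]); the cylinder at (6, 12): section is a regular 6-gon, circumradius r=8.5; Subtracting the remaining from the first: starting from the r=7.5 sphere, the r=8.5 cylinder at (6, 12) partially overlaps it — only the 1.11 mm² overlap (of its 187.71 mm²) is removed, clipping the outline — 1 connected region. The outline is a single polygon with 8 vertices. Extrusion per mm of travel: 0.4 × 0.32 / (π × 0.875²) = 0.053216. Accumulating E over each segment gives final E = 1.9541.

G0 X-6.12 Y0.00 Z11.84
G1 X-3.06 Y-5.30 E0.3257
G1 X3.06 Y-5.30 E0.6514
G1 X6.12 Y0.00 E0.9770
G1 X3.44 Y4.64 E1.2622
G1 X1.75 Y4.64 E1.3521
G1 X1.37 Y5.30 E1.3927
G1 X-3.06 Y5.30 E1.6284
G1 X-6.12 Y0.00 E1.9541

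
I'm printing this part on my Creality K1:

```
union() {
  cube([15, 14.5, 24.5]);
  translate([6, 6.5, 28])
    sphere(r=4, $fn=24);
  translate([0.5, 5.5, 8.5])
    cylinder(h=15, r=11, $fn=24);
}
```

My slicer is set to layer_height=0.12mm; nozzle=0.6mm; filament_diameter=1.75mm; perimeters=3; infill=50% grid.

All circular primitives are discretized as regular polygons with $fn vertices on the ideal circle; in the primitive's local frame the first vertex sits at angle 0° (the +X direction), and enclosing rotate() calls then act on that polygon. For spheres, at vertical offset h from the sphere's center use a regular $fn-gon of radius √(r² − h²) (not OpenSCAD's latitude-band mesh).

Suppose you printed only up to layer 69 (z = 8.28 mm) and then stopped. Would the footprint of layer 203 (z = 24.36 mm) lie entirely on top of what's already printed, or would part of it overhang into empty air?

entirely on top

Compare the two slices. At z = 8.28: the cube (footprint 15×14.5) is included at this height (area 217.50 mm²); the sphere at (6, 6.5) does not reach this height (|z−center|=19.720 > r=4); the cylinder at (0.5, 5.5) does not reach this height (z outside [8.5, 23.5]); Combining (union): only the 15×14.5 cube is present, so the union is just that shape — area = 217.50 mm². At z = 24.36: the 15×14.5 cube contributes its full rectangle (area 217.50 mm²); the r=4 sphere at (6, 6.5) slices to a regular 24-gon of circumradius 1.658 (√(r²−h²) with h=3.64 from center) (area = (24/2)·1.658²·sin(360°/24) = 8.54 mm²); the cylinder at (0.5, 5.5) does not reach this height (z outside [8.5, 23.5]); Combining (union): the r=4 sphere at (6, 6.5) lies entirely inside the 15×14.5 cube, so the union is just the 15×14.5 cube — area = 217.50 mm². Checking containment: the cross-section at z = 24.36 is a subset of the cross-section at z = 8.28.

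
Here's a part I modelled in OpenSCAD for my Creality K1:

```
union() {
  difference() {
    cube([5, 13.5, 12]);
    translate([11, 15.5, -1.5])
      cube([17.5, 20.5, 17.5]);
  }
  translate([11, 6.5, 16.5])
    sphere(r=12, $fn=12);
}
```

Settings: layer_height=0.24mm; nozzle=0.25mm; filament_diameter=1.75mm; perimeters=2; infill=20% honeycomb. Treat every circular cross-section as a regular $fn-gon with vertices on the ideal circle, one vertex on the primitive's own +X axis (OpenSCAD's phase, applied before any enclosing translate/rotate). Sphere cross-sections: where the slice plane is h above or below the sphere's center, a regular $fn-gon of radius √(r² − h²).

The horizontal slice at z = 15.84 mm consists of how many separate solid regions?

1

At z = 15.84 mm: the cube is not intersected at this z (z outside [0, 12]); the cube at (11, 15.5) is present — its section is the full 17.5×20.5 rectangle; Taking the first minus the rest: the first operand is absent here, so nothing remains; the r=12 sphere at (11, 6.5) contributes a regular 12-gon of circumradius √(12²−0.66²) = 11.982; Merging all regions: only the r=12 sphere at (11, 6.5) is present, so the union is just that shape — 1 connected region. The result has 1 disconnected region.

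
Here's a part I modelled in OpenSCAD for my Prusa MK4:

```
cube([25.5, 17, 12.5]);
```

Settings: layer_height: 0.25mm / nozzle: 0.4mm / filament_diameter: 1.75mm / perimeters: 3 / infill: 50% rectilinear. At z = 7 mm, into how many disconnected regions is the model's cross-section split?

1

At z = 7 mm: the cube (footprint 25.5×17) is included at this height. The result has 1 disconnected region.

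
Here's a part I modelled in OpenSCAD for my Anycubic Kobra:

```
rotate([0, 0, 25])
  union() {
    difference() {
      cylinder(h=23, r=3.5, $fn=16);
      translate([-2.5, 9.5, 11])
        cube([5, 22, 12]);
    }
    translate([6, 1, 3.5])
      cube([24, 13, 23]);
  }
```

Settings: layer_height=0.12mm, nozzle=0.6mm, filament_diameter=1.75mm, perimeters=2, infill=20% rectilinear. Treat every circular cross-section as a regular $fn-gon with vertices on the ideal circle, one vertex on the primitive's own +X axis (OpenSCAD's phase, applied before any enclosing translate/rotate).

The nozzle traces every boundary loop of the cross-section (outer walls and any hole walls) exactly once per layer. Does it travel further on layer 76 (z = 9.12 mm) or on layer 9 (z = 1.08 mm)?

layer 76 (z = 9.12 mm)

Layer 76 (z = 9.12): the r=3.5 cylinder contributes a regular 16-gon of circumradius 3.5 (perimeter = 2·16·3.500·sin(180°/16) = 21.85 mm); the cube at (-2.5, 9.5) is absent (z outside [11, 23]); Taking the first minus the rest: none of the subtracted shapes is present at this height, so the r=3.5 cylinder is unchanged — boundary = 21.85 mm; the cube at (6, 1) (footprint 24×13) is included at this height (perimeter 74.00 mm); Combining (union): the 2 present regions are separate (no shared area or edge), so areas and boundary lengths simply add and each stays a separate island — boundary = 95.85 mm; (whole slice rotated 25° about Z — lengths, areas and connectivity unchanged). So its perimeter = 95.85 mm. Layer 9 (z = 1.08): the cylinder: section is a regular 16-gon, circumradius r=3.5 (perimeter = 2·16·3.500·sin(180°/16) = 21.85 mm); the cube at (-2.5, 9.5) does not reach this height (z outside [11, 23]); Subtracting the remaining from the first: none of the subtracted shapes is present at this height, so the r=3.5 cylinder is unchanged — boundary = 21.85 mm; the cube at (6, 1) does not reach this height (z outside [3.5, 26.5]); Combining (union): only that combined region is present, so the union is just that shape — boundary = 21.85 mm; (whole slice rotated 25° about Z — lengths, areas and connectivity unchanged). So its perimeter = 21.85 mm. Layer 76 is larger (95.85 vs 21.85 mm).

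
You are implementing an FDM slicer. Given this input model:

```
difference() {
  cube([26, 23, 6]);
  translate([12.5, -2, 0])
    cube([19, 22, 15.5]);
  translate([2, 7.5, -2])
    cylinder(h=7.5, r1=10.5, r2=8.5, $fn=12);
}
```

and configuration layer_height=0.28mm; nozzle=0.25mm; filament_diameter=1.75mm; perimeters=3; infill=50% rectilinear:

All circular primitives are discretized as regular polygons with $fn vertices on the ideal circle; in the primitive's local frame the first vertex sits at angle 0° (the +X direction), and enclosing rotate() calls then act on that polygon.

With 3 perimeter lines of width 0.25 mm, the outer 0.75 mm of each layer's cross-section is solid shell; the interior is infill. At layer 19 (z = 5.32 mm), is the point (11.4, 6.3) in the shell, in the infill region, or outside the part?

infill

At z = 5.32 mm: the cube is present — its section is the full 26×23 rectangle; the cube at (12.5, -2) is present — its section is the full 19×22 rectangle; the cone at (2, 7.5) contributes a regular 12-gon of circumradius 8.548 (interpolated between r1=10.5 and r2=8.5 at t=0.976); After the difference (first − rest): starting from the 26×23 cube, the 19×22 cube at (12.5, -2) partially overlaps it — only the 270.00 mm² overlap (of its 418.00 mm²) is removed, clipping the outline; the cone at (2, 7.5) partially overlaps it — only the 139.11 mm² overlap (of its 219.20 mm²) is removed, clipping the outline — 1 connected region. Overall, the cross-section is a single solid region. The nearest boundary edge runs (12.50, 20.00)→(12.50, 0.00); distance from the point to it = 1.10 mm. The point is inside the cross-section and 1.10 mm from the nearest boundary — more than the 0.75 mm shell width (3 × 0.25), so it's in the infill interior.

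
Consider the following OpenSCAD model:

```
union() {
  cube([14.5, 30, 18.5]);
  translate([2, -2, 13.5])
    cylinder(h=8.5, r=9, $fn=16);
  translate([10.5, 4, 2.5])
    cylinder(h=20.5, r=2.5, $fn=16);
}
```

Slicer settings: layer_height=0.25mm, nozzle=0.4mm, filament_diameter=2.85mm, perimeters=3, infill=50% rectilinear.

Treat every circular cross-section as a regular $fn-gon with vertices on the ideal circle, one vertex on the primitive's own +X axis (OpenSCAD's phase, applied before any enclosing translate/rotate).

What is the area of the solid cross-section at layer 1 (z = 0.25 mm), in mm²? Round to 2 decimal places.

435.00 mm²

At z = 0.25 mm: the cube is present — its section is the full 14.5×30 rectangle (area 435.00 mm²); the cylinder at (2, -2) is not intersected at this z (z outside [13.5, 22]); the cylinder at (10.5, 4) is not intersected at this z (z outside [2.5, 23]); Taking the union: only the 14.5×30 cube is present, so the union is just that shape — area = 435.00 mm². Overall, the cross-section is a single solid region. Net area = 435.00 mm².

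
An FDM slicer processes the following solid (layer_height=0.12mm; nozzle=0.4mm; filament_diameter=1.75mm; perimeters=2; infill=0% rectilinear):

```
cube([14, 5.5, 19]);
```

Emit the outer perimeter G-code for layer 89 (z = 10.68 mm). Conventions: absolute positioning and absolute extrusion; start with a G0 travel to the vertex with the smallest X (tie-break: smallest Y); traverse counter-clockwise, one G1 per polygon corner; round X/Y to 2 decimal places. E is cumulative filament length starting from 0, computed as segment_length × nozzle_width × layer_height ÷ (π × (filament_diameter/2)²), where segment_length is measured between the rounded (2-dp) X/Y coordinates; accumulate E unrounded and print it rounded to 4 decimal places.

G0 X0.00 Y0.00 Z10.68
G1 X14.00 Y0.00 E0.2794
G1 X14.00 Y5.50 E0.3891
G1 X0.00 Y5.50 E0.6685
G1 X0.00 Y0.00 E0.7783

At z = 10.68 mm: the 14×5.5 cube contributes its full rectangle. The outline is a single polygon with 4 vertices. Extrusion per mm of travel: 0.4 × 0.12 / (π × 0.875²) = 0.019956. Accumulating E over each segment gives final E = 0.7783.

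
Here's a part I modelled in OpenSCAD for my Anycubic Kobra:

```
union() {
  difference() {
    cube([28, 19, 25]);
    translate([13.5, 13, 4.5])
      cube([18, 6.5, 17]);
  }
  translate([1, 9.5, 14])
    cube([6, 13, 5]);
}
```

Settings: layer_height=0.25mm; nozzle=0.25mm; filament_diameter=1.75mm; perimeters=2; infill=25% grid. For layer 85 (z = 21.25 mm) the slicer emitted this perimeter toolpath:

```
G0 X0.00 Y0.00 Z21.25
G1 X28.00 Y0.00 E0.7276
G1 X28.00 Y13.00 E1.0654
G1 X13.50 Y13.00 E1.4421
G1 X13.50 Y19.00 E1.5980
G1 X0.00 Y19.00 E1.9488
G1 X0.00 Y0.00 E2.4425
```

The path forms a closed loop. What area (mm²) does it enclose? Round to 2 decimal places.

Apply the shoelace formula to the sequence of (X, Y) vertices; enclosed area = 445.00 mm².

445.00 mm²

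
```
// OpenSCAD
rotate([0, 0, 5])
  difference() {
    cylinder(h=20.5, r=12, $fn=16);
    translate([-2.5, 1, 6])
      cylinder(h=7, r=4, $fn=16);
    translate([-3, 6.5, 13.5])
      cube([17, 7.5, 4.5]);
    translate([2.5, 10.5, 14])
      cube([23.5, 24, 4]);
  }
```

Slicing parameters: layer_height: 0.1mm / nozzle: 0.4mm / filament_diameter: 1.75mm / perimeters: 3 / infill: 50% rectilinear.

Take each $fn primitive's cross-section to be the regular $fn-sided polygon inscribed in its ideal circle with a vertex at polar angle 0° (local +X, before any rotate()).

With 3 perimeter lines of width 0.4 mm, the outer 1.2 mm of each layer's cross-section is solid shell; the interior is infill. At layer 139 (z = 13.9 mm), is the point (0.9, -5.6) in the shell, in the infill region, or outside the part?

At z = 13.9 mm: the r=12 cylinder contributes a regular 16-gon of circumradius 12; the cylinder at (-2.5, 1) is absent (z outside [6, 13]); the 17×7.5 cube at (-3, 6.5) contributes its full rectangle; the cube at (2.5, 10.5) is absent (z outside [14, 18]); After the difference (first − rest): starting from the r=12 cylinder, the 17×7.5 cube at (-3, 6.5) partially overlaps it — only the 52.87 mm² overlap (of its 127.50 mm²) is removed, clipping the outline — 1 connected region; (rotated 5° about Z; rotation is an isometry so areas/perimeters/island counts are preserved). Overall, the cross-section is a single solid region. Undo the 5° rotation: the query point maps to (0.409, -5.657) in the un-rotated model frame. The nearest boundary edge runs (4.59, -11.09)→(-0.00, -12.00); distance from the point to it = 6.14 mm. The point is inside the cross-section and 6.14 mm from the nearest boundary — more than the 1.2 mm shell width (3 × 0.4), so it's in the infill interior.

infill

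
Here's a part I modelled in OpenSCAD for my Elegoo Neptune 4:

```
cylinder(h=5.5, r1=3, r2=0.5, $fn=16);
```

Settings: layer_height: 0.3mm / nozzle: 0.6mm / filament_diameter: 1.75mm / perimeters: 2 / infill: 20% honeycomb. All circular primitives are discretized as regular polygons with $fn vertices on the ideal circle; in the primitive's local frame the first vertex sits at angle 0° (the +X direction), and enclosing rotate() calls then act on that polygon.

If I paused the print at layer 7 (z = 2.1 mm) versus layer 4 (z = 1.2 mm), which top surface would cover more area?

layer 4 (z = 1.2 mm)

Layer 7 (z = 2.1): the cone contributes a regular 16-gon of circumradius 2.045 (interpolated between r1=3 and r2=0.5 at t=0.382) (area = (16/2)·2.045²·sin(360°/16) = 12.81 mm²). So its area = 12.81 mm². Layer 4 (z = 1.2): the cone contributes a regular 16-gon of circumradius 2.455 (interpolated between r1=3 and r2=0.5 at t=0.218) (area = (16/2)·2.455²·sin(360°/16) = 18.44 mm²). So its area = 18.44 mm². Layer 4 is larger (18.44 vs 12.81 mm²).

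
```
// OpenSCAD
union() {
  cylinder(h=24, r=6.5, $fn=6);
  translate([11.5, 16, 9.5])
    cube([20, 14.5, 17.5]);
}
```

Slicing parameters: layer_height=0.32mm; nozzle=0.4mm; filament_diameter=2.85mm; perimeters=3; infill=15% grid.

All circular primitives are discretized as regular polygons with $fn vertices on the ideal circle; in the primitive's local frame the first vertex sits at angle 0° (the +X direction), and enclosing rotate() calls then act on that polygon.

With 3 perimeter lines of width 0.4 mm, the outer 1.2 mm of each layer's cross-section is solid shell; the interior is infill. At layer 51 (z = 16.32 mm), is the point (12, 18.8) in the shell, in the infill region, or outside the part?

shell

At z = 16.32 mm: the r=6.5 cylinder contributes a regular 6-gon of circumradius 6.5; the 20×14.5 cube at (11.5, 16) contributes its full rectangle; Merging all regions: the 2 present regions are separate (no shared area or edge), so areas and boundary lengths simply add and each stays a separate island — 2 connected regions. Overall, the cross-section has 2 separate islands. The nearest boundary edge runs (11.50, 16.00)→(11.50, 30.50); distance from the point to it = 0.50 mm. (Shell/infill is judged within the island containing the point — the largest one.) The point is inside the cross-section, 0.50 mm from the nearest boundary — within the 1.2 mm shell band (3 × 0.4).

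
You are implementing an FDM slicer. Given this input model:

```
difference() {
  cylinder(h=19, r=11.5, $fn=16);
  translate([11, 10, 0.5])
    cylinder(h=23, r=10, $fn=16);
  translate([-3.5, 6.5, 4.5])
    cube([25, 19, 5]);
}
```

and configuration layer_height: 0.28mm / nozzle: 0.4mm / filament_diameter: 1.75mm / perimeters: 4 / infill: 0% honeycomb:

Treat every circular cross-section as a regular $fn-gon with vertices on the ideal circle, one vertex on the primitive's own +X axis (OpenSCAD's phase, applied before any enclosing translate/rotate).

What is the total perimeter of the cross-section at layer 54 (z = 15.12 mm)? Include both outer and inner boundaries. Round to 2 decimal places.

72.59 mm

At z = 15.12 mm: the r=11.5 cylinder contributes a regular 16-gon of circumradius 11.5 (perimeter = 2·16·11.500·sin(180°/16) = 71.79 mm); the cylinder at (11, 10): section is a regular 16-gon, circumradius r=10 (perimeter = 2·16·10.000·sin(180°/16) = 62.43 mm); the cube at (-3.5, 6.5) is absent (z outside [4.5, 9.5]); Subtracting the remaining from the first: starting from the r=11.5 cylinder, the r=10 cylinder at (11, 10) partially overlaps it — only the 66.17 mm² overlap (of its 306.15 mm²) is removed, clipping the outline — boundary = 72.59 mm. Overall, the cross-section is a single solid region. Total boundary length (outer) = 72.59 mm.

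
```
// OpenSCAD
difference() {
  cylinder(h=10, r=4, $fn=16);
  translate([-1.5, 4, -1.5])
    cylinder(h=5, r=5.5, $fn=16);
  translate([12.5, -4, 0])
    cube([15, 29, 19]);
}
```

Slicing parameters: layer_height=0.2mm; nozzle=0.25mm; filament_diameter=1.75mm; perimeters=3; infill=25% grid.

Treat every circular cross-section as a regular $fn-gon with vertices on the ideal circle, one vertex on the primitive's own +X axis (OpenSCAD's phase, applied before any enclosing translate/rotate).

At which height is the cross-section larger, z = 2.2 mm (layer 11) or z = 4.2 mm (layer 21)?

layer 21 (z = 4.2 mm)

Layer 11 (z = 2.2): the r=4 cylinder gives a regular 16-gon of circumradius 4 (constant along its height) (area = (16/2)·4.000²·sin(360°/16) = 48.98 mm²); the cylinder at (-1.5, 4): section is a regular 16-gon, circumradius r=5.5 (area = (16/2)·5.500²·sin(360°/16) = 92.61 mm²); the cube at (12.5, -4) (footprint 15×29) is included at this height (area 435.00 mm²); After the difference (first − rest): starting from the r=4 cylinder (48.98 mm²), the r=5.5 cylinder at (-1.5, 4) partially overlaps it — only the 29.48 mm² overlap (of its 92.61 mm²) is removed, clipping the outline; the 15×29 cube at (12.5, -4) misses the remaining region (no effect) — area = 19.50 mm². So its area = 19.50 mm². Layer 21 (z = 4.2): the r=4 cylinder gives a regular 16-gon of circumradius 4 (constant along its height) (area = (16/2)·4.000²·sin(360°/16) = 48.98 mm²); the cylinder at (-1.5, 4) does not reach this height (z outside [-1.5, 3.5]); the 15×29 cube at (12.5, -4) contributes its full rectangle (area 435.00 mm²); Taking the first minus the rest: starting from the r=4 cylinder (48.98 mm²), the 15×29 cube at (12.5, -4) misses the remaining region (no effect) — area = 48.98 mm². So its area = 48.98 mm². Layer 21 is larger (48.98 vs 19.50 mm²).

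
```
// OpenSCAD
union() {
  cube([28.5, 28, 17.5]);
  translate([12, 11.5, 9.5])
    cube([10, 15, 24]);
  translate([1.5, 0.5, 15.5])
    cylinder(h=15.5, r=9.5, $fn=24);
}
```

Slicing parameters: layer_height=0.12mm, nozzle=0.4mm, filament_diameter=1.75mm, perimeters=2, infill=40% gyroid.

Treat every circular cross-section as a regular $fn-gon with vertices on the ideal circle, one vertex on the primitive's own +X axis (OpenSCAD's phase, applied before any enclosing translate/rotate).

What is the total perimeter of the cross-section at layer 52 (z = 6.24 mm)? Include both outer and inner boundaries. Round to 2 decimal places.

113.00 mm

At z = 6.24 mm: the cube is present — its section is the full 28.5×28 rectangle (perimeter 113.00 mm); the cube at (12, 11.5) does not reach this height (z outside [9.5, 33.5]); the cylinder at (1.5, 0.5) is absent (z outside [15.5, 31]); Combining (union): only the 28.5×28 cube is present, so the union is just that shape — boundary = 113.00 mm. Overall, the cross-section is a single solid region. Total boundary length (outer) = 113.00 mm.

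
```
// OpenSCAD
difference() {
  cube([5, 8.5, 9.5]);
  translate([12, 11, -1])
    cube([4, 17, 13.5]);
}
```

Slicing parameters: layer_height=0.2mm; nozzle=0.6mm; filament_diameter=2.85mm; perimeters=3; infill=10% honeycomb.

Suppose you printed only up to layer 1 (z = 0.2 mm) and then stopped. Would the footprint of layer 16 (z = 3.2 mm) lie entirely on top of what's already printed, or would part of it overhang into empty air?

entirely on top

Compare the two slices. At z = 0.2: the 5×8.5 cube contributes its full rectangle (area 42.50 mm²); the cube at (12, 11) is present — its section is the full 4×17 rectangle (area 68.00 mm²); Subtracting the remaining from the first: starting from the 5×8.5 cube (42.50 mm²), the 4×17 cube at (12, 11) misses the remaining region (no effect) — area = 42.50 mm². At z = 3.2: the cube (footprint 5×8.5) is included at this height (area 42.50 mm²); the cube at (12, 11) (footprint 4×17) is included at this height (area 68.00 mm²); Taking the first minus the rest: starting from the 5×8.5 cube (42.50 mm²), the 4×17 cube at (12, 11) misses the remaining region (no effect) — area = 42.50 mm². Checking containment: the cross-section at z = 3.2 is a subset of the cross-section at z = 0.2.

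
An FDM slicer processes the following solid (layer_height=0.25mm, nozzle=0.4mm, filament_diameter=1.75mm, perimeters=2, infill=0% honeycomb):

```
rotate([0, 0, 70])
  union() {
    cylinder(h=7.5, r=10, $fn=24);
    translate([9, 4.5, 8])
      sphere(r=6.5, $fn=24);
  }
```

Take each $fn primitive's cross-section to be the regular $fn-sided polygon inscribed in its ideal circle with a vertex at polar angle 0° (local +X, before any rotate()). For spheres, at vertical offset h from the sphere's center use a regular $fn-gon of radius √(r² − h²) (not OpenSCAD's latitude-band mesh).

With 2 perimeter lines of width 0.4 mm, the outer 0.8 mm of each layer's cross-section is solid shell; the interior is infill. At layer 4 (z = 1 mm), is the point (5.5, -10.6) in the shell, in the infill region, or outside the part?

At z = 1 mm: the r=10 cylinder contributes a regular 24-gon of circumradius 10; the sphere at (9, 4.5) is not intersected at this z (|z−center|=7.000 > r=6.5); Taking the union: only the r=10 cylinder is present, so the union is just that shape — 1 connected region; (rotated 70° about Z; rotation is an isometry so areas/perimeters/island counts are preserved). Overall, the cross-section is a single solid region. Undo the 70° rotation: the query point maps to (-8.080, -8.794) in the un-rotated model frame. The nearest boundary edge runs (-7.07, -7.07)→(-5.00, -8.66); distance from the point to it = 1.98 mm. The point is not inside any of the regions above, so it lies outside the cross-section (1.98 mm from the nearest boundary).

outside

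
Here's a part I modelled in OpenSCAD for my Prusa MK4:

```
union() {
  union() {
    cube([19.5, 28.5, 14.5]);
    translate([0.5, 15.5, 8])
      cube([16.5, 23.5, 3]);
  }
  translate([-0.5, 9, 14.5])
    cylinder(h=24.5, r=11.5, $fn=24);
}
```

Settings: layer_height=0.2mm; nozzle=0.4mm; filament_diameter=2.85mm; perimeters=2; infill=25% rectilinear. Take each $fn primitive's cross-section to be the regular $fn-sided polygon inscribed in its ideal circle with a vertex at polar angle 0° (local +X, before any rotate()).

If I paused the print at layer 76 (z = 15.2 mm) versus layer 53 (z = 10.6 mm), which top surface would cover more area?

layer 53 (z = 10.6 mm)

Layer 76 (z = 15.2): the cube is not intersected at this z (z outside [0, 14.5]); the cube at (0.5, 15.5) does not reach this height (z outside [8, 11]); Combining (union): nothing is present at this height; the r=11.5 cylinder at (-0.5, 9) contributes a regular 24-gon of circumradius 11.5 (area = (24/2)·11.500²·sin(360°/24) = 410.75 mm²); Taking the union: only the r=11.5 cylinder at (-0.5, 9) is present, so the union is just that shape — area = 410.75 mm². So its area = 410.75 mm². Layer 53 (z = 10.6): the cube is present — its section is the full 19.5×28.5 rectangle (area 555.75 mm²); the cube at (0.5, 15.5) (footprint 16.5×23.5) is included at this height (area 387.75 mm²); Combining (union): the regions partially overlap — summed areas 943.50 mm² minus the doubly-counted overlap 214.50 mm² gives 729.00 mm² — area = 729.00 mm²; the cylinder at (-0.5, 9) does not reach this height (z outside [14.5, 39]); Merging all regions: only that combined region is present, so the union is just that shape — area = 729.00 mm². So its area = 729.00 mm². Layer 53 is larger (729.00 vs 410.75 mm²).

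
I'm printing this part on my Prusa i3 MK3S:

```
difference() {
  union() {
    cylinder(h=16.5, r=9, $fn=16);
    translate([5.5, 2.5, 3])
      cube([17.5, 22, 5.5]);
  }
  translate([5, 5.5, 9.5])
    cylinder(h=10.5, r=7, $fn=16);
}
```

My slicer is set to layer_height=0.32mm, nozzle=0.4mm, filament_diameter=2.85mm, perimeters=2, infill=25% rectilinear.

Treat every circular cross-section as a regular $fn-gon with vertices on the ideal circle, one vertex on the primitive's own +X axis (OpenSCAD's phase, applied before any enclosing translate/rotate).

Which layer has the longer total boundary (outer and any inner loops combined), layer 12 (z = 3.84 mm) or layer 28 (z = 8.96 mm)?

layer 12 (z = 3.84 mm)

Layer 12 (z = 3.84): the r=9 cylinder gives a regular 16-gon of circumradius 9 (constant along its height) (perimeter = 2·16·9.000·sin(180°/16) = 56.19 mm); the cube at (5.5, 2.5) is present — its section is the full 17.5×22 rectangle (perimeter 79.00 mm); Combining (union): the regions partially overlap (shared area 8.37 mm²), so the edge portions inside another operand are dropped and the merged outline is re-measured after clipping — boundary = 122.23 mm; the cylinder at (5, 5.5) does not reach this height (z outside [9.5, 20]); Taking the first minus the rest: none of the subtracted shapes is present at this height, so that combined region is unchanged — boundary = 122.23 mm. So its perimeter = 122.23 mm. Layer 28 (z = 8.96): the cylinder: section is a regular 16-gon, circumradius r=9 (perimeter = 2·16·9.000·sin(180°/16) = 56.19 mm); the cube at (5.5, 2.5) is not intersected at this z (z outside [3, 8.5]); Combining (union): only the r=9 cylinder is present, so the union is just that shape — boundary = 56.19 mm; the cylinder at (5, 5.5) is absent (z outside [9.5, 20]); After the difference (first − rest): none of the subtracted shapes is present at this height, so the result so far is unchanged — boundary = 56.19 mm. So its perimeter = 56.19 mm. Layer 12 is larger (122.23 vs 56.19 mm).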